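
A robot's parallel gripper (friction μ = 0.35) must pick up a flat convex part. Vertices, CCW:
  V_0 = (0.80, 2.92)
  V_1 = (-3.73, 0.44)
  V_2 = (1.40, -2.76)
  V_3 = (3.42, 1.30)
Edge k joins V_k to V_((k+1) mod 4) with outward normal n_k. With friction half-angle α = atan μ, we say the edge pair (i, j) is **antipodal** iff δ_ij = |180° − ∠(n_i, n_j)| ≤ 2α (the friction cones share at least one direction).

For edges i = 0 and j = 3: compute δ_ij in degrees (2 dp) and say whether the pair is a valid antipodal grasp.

α = atan 0.35 = 19.29°;  2α = 38.58°
edge 0: e_0 = (-4.53, -2.48);  n_0 = (-0.4802, +0.8772)
edge 3: e_3 = (-2.62, +1.62);  n_3 = (+0.5259, +0.8505)
∠(n_0, n_3) = 60.43°
δ = |180° − 60.43°| = 119.57°
119.57° > 2α = 38.58°  →  invalid

δ = 119.57°, invalid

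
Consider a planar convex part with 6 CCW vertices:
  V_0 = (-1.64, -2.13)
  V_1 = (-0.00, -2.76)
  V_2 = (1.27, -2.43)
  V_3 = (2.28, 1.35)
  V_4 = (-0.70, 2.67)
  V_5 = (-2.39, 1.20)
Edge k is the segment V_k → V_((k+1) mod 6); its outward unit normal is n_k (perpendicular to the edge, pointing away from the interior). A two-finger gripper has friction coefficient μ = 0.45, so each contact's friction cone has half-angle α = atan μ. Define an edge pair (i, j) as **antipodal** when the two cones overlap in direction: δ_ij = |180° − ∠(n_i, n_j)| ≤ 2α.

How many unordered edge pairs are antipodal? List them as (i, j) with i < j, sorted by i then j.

count = 5; pairs: (0,3), (1,3), (1,4), (2,4), (2,5)

α = atan 0.45 = 24.23°;  2α = 48.46°
n_0 = (-0.3586, -0.9335)
n_1 = (+0.2515, -0.9679)
n_2 = (+0.9661, -0.2581)
n_3 = (+0.4050, +0.9143)
n_4 = (-0.6563, +0.7545)
n_5 = (-0.9756, -0.2197)
  (0,1): δ = 144.42°  ·
  (0,2): δ = 83.95°  ·
  (0,3): δ = 2.88°  ✓
  (0,4): δ = 62.03°  ·
  (0,5): δ = 123.71°  ·
  (1,2): δ = 119.53°  ·
  (1,3): δ = 38.46°  ✓
  (1,4): δ = 26.45°  ✓
  (1,5): δ = 88.13°  ·
  (2,3): δ = 98.93°  ·
  (2,4): δ = 34.02°  ✓
  (2,5): δ = 27.65°  ✓
  (3,4): δ = 115.09°  ·
  (3,5): δ = 53.42°  ·
  (4,5): δ = 118.32°  ·
antipodal pairs: 5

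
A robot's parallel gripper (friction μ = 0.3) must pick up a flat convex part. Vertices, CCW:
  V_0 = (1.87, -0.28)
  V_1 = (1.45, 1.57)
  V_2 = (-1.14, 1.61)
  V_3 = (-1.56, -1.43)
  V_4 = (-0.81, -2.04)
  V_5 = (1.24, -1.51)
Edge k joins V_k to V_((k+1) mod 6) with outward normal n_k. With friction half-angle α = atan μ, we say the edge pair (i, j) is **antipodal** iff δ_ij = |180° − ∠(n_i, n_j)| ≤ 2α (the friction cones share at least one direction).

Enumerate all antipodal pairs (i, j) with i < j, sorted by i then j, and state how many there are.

α = atan 0.3 = 16.70°;  2α = 33.40°
n_0 = (+0.9752, +0.2214)
n_1 = (+0.0154, +0.9999)
n_2 = (-0.9906, +0.1369)
n_3 = (-0.6310, -0.7758)
n_4 = (+0.2503, -0.9682)
n_5 = (+0.8900, -0.4559)
  (0,1): δ = 103.68°  ·
  (0,2): δ = 20.66°  ✓
  (0,3): δ = 38.09°  ·
  (0,4): δ = 91.70°  ·
  (0,5): δ = 140.09°  ·
  (1,2): δ = 96.98°  ·
  (1,3): δ = 38.24°  ·
  (1,4): δ = 15.38°  ✓
  (1,5): δ = 63.76°  ·
  (2,3): δ = 121.26°  ·
  (2,4): δ = 67.64°  ·
  (2,5): δ = 19.26°  ✓
  (3,4): δ = 126.38°  ·
  (3,5): δ = 78.00°  ·
  (4,5): δ = 131.62°  ·
antipodal pairs: 3

count = 3; pairs: (0,2), (1,4), (2,5)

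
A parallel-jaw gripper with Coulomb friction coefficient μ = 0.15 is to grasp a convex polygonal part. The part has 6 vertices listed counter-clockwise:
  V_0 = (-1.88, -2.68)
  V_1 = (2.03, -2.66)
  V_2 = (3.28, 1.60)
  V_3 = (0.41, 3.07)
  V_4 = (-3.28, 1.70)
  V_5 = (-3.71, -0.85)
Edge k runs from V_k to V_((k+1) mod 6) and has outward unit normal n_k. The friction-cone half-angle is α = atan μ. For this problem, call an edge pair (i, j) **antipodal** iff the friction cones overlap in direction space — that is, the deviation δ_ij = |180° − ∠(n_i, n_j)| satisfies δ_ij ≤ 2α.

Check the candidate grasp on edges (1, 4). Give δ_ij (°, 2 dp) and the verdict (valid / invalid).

δ = 6.78°, valid

α = atan 0.15 = 8.53°;  2α = 17.06°
edge 1: e_1 = (+1.25, +4.26);  n_1 = (+0.9595, -0.2816)
edge 4: e_4 = (-0.43, -2.55);  n_4 = (-0.9861, +0.1663)
∠(n_1, n_4) = 173.22°
δ = |180° − 173.22°| = 6.78°
6.78° ≤ 2α = 17.06°  →  valid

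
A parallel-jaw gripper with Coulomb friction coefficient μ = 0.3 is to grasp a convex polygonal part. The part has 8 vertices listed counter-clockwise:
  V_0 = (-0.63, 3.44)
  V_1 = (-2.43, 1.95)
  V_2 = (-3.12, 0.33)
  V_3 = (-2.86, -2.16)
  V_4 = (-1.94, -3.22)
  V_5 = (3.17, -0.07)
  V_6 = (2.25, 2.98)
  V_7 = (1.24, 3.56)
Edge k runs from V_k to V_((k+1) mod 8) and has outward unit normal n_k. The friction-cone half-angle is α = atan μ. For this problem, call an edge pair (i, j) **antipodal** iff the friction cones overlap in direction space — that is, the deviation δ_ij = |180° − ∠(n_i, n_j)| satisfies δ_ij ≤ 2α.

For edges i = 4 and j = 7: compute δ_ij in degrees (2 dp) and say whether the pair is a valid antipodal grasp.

δ = 27.98°, valid

α = atan 0.3 = 16.70°;  2α = 33.40°
edge 4: e_4 = (+5.11, +3.15);  n_4 = (+0.5247, -0.8513)
edge 7: e_7 = (-1.87, -0.12);  n_7 = (-0.0640, +0.9979)
∠(n_4, n_7) = 152.02°
δ = |180° − 152.02°| = 27.98°
27.98° ≤ 2α = 33.40°  →  valid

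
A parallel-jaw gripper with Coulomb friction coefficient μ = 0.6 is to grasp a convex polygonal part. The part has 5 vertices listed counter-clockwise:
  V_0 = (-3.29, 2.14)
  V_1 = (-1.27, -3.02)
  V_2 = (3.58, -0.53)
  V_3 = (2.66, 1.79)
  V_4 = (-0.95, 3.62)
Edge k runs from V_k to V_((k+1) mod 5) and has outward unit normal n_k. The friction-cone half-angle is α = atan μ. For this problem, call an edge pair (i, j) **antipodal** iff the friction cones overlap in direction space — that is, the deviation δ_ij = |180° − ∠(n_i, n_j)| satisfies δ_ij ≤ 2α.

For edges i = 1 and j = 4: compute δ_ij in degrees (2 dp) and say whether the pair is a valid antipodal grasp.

α = atan 0.6 = 30.96°;  2α = 61.93°
edge 1: e_1 = (+4.85, +2.49);  n_1 = (+0.4567, -0.8896)
edge 4: e_4 = (-2.34, -1.48);  n_4 = (-0.5345, +0.8451)
∠(n_1, n_4) = 174.86°
δ = |180° − 174.86°| = 5.14°
5.14° ≤ 2α = 61.93°  →  valid

δ = 5.14°, valid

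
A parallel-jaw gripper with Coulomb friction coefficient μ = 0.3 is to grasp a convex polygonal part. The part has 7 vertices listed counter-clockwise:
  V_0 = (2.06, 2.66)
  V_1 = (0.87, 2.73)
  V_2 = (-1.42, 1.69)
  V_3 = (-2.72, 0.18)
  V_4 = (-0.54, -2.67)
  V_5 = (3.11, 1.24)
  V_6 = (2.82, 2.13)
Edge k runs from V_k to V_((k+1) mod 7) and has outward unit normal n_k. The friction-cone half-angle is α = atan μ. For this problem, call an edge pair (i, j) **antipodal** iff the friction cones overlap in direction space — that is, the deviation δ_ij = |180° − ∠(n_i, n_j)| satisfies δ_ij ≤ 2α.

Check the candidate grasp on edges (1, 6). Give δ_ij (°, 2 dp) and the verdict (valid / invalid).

δ = 120.68°, invalid

α = atan 0.3 = 16.70°;  2α = 33.40°
edge 1: e_1 = (-2.29, -1.04);  n_1 = (-0.4135, +0.9105)
edge 6: e_6 = (-0.76, +0.53);  n_6 = (+0.5720, +0.8202)
∠(n_1, n_6) = 59.32°
δ = |180° − 59.32°| = 120.68°
120.68° > 2α = 33.40°  →  invalid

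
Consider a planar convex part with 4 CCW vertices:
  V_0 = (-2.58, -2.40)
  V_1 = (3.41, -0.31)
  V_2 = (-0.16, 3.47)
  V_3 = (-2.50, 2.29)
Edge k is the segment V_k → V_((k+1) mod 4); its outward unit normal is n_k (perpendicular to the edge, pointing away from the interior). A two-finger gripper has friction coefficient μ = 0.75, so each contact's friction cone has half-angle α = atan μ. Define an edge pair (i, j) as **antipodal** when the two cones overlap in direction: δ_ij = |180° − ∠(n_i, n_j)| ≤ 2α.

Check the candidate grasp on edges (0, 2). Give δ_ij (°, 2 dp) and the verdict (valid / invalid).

α = atan 0.75 = 36.87°;  2α = 73.74°
edge 0: e_0 = (+5.99, +2.09);  n_0 = (+0.3294, -0.9442)
edge 2: e_2 = (-2.34, -1.18);  n_2 = (-0.4503, +0.8929)
∠(n_0, n_2) = 172.47°
δ = |180° − 172.47°| = 7.53°
7.53° ≤ 2α = 73.74°  →  valid

δ = 7.53°, valid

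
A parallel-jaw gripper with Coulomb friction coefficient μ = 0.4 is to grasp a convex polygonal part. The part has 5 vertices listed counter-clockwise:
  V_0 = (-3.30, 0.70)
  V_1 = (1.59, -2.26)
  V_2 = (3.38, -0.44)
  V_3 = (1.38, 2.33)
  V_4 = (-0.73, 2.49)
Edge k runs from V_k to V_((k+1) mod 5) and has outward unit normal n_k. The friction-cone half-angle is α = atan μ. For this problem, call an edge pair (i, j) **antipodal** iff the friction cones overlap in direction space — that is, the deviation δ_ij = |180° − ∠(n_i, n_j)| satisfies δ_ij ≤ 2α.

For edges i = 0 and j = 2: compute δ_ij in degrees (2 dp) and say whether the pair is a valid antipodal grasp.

δ = 22.98°, valid

α = atan 0.4 = 21.80°;  2α = 43.60°
edge 0: e_0 = (+4.89, -2.96);  n_0 = (-0.5178, -0.8555)
edge 2: e_2 = (-2.00, +2.77);  n_2 = (+0.8108, +0.5854)
∠(n_0, n_2) = 157.02°
δ = |180° − 157.02°| = 22.98°
22.98° ≤ 2α = 43.60°  →  valid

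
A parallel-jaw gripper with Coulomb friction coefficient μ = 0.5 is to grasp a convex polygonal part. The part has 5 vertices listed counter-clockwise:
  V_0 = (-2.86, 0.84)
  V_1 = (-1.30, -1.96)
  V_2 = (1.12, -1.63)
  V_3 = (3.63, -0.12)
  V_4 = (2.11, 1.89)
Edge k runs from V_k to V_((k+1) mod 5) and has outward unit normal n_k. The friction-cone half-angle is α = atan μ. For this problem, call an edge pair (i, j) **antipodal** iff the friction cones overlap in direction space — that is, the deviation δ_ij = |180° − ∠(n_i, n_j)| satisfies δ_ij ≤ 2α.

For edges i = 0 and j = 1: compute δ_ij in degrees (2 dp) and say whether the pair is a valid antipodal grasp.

δ = 111.36°, invalid

α = atan 0.5 = 26.57°;  2α = 53.13°
edge 0: e_0 = (+1.56, -2.80);  n_0 = (-0.8736, -0.4867)
edge 1: e_1 = (+2.42, +0.33);  n_1 = (+0.1351, -0.9908)
∠(n_0, n_1) = 68.64°
δ = |180° − 68.64°| = 111.36°
111.36° > 2α = 53.13°  →  invalid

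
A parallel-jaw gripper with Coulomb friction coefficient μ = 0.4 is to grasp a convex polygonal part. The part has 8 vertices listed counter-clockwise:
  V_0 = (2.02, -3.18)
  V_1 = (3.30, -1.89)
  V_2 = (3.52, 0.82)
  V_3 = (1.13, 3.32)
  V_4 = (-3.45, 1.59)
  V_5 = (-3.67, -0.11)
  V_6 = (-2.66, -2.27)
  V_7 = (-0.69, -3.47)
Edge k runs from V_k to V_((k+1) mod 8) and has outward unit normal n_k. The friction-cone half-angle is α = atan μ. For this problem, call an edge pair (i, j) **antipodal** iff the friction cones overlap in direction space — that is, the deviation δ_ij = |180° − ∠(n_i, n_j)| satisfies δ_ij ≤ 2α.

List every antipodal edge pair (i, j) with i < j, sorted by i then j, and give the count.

count = 7; pairs: (0,3), (0,4), (1,4), (1,5), (2,5), (2,6), (3,7)

α = atan 0.4 = 21.80°;  2α = 43.60°
n_0 = (+0.7099, -0.7044)
n_1 = (+0.9967, -0.0809)
n_2 = (+0.7228, +0.6910)
n_3 = (-0.3534, +0.9355)
n_4 = (-0.9917, +0.1283)
n_5 = (-0.9059, -0.4236)
n_6 = (-0.5202, -0.8540)
n_7 = (+0.1064, -0.9943)
  (0,1): δ = 139.86°  ·
  (0,2): δ = 91.51°  ·
  (0,3): δ = 24.53°  ✓
  (0,4): δ = 37.40°  ✓
  (0,5): δ = 69.84°  ·
  (0,6): δ = 103.43°  ·
  (0,7): δ = 140.89°  ·
  (1,2): δ = 131.65°  ·
  (1,3): δ = 64.67°  ·
  (1,4): δ = 2.73°  ✓
  (1,5): δ = 29.70°  ✓
  (1,6): δ = 63.29°  ·
  (1,7): δ = 100.75°  ·
  (2,3): δ = 113.02°  ·
  (2,4): δ = 51.09°  ·
  (2,5): δ = 18.65°  ✓
  (2,6): δ = 14.94°  ✓
  (2,7): δ = 52.40°  ·
  (3,4): δ = 118.07°  ·
  (3,5): δ = 85.63°  ·
  (3,6): δ = 52.04°  ·
  (3,7): δ = 14.58°  ✓
  (4,5): δ = 147.57°  ·
  (4,6): δ = 113.97°  ·
  (4,7): δ = 76.52°  ·
  (5,6): δ = 146.41°  ·
  (5,7): δ = 108.95°  ·
  (6,7): δ = 142.54°  ·
antipodal pairs: 7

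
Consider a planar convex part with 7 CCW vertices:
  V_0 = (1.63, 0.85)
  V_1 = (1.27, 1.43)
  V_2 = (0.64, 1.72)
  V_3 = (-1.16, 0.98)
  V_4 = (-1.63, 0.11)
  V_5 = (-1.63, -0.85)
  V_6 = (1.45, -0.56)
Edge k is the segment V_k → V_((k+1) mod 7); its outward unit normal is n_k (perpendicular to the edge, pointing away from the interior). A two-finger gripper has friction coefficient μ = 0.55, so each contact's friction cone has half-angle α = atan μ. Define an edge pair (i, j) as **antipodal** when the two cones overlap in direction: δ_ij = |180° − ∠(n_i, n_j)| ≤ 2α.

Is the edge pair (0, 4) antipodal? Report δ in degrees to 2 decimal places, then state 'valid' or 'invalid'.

δ = 31.83°, valid

α = atan 0.55 = 28.81°;  2α = 57.62°
edge 0: e_0 = (-0.36, +0.58);  n_0 = (+0.8496, +0.5274)
edge 4: e_4 = (+0.00, -0.96);  n_4 = (-1.0000, -0.0000)
∠(n_0, n_4) = 148.17°
δ = |180° − 148.17°| = 31.83°
31.83° ≤ 2α = 57.62°  →  valid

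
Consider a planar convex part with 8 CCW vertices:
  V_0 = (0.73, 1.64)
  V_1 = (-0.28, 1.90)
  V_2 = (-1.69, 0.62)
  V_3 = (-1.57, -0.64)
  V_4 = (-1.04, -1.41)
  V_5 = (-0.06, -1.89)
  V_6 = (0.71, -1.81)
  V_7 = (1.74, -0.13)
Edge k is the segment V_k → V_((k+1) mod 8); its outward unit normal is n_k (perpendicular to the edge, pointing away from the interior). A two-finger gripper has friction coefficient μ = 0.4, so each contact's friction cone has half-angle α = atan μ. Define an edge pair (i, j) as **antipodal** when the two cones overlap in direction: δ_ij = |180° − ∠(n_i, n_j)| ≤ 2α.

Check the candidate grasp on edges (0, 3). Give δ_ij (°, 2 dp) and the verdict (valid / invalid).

α = atan 0.4 = 21.80°;  2α = 43.60°
edge 0: e_0 = (-1.01, +0.26);  n_0 = (+0.2493, +0.9684)
edge 3: e_3 = (+0.53, -0.77);  n_3 = (-0.8237, -0.5670)
∠(n_0, n_3) = 138.98°
δ = |180° − 138.98°| = 41.02°
41.02° ≤ 2α = 43.60°  →  valid

δ = 41.02°, valid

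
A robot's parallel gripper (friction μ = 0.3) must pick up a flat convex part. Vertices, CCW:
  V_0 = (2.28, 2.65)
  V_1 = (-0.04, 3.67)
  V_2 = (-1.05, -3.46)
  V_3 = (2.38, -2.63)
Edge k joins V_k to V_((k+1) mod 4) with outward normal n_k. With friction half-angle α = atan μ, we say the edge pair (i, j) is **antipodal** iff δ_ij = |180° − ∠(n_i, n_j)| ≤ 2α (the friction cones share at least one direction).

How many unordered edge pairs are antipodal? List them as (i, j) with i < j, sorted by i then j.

count = 1; pairs: (1,3)

α = atan 0.3 = 16.70°;  2α = 33.40°
n_0 = (+0.4025, +0.9154)
n_1 = (-0.9901, +0.1403)
n_2 = (+0.2352, -0.9719)
n_3 = (+0.9998, +0.0189)
  (0,1): δ = 74.33°  ·
  (0,2): δ = 37.34°  ·
  (0,3): δ = 114.82°  ·
  (1,2): δ = 68.33°  ·
  (1,3): δ = 9.15°  ✓
  (2,3): δ = 102.52°  ·
antipodal pairs: 1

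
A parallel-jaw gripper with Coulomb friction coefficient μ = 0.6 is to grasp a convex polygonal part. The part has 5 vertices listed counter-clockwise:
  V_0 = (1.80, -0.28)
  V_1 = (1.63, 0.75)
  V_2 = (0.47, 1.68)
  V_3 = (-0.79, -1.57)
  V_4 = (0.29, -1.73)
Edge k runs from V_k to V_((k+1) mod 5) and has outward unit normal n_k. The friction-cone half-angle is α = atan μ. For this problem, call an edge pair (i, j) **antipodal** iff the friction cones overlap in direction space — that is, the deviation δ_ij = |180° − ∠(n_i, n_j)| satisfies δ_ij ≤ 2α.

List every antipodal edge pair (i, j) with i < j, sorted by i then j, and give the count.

α = atan 0.6 = 30.96°;  2α = 61.93°
n_0 = (+0.9867, +0.1628)
n_1 = (+0.6255, +0.7802)
n_2 = (-0.9324, +0.3615)
n_3 = (-0.1465, -0.9892)
n_4 = (+0.6926, -0.7213)
  (0,1): δ = 138.09°  ·
  (0,2): δ = 30.56°  ✓
  (0,3): δ = 72.20°  ·
  (0,4): δ = 124.47°  ·
  (1,2): δ = 72.47°  ·
  (1,3): δ = 30.29°  ✓
  (1,4): δ = 82.56°  ·
  (2,3): δ = 77.24°  ·
  (2,4): δ = 24.97°  ✓
  (3,4): δ = 127.73°  ·
antipodal pairs: 3

count = 3; pairs: (0,2), (1,3), (2,4)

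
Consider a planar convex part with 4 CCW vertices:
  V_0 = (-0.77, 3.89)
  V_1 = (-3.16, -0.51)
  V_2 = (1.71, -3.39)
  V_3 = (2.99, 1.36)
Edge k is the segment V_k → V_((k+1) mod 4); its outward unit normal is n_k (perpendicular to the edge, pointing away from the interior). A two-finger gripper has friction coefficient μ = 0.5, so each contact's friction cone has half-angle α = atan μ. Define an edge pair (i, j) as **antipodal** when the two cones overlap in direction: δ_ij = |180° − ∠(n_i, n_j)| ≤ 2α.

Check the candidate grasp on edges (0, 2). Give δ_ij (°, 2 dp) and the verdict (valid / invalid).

α = atan 0.5 = 26.57°;  2α = 53.13°
edge 0: e_0 = (-2.39, -4.40);  n_0 = (-0.8787, +0.4773)
edge 2: e_2 = (+1.28, +4.75);  n_2 = (+0.9656, -0.2602)
∠(n_0, n_2) = 166.57°
δ = |180° − 166.57°| = 13.43°
13.43° ≤ 2α = 53.13°  →  valid

δ = 13.43°, valid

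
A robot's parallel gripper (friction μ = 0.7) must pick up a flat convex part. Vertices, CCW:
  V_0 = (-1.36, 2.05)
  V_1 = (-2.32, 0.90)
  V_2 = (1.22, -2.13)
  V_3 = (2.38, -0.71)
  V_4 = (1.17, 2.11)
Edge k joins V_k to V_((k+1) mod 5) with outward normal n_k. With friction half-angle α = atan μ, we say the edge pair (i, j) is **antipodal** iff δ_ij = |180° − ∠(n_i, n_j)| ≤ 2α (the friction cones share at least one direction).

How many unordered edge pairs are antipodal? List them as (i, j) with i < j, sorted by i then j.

α = atan 0.7 = 34.99°;  2α = 69.98°
n_0 = (-0.7677, +0.6408)
n_1 = (-0.6503, -0.7597)
n_2 = (+0.7744, -0.6326)
n_3 = (+0.9190, +0.3943)
n_4 = (-0.0237, +0.9997)
  (0,1): δ = 90.71°  ·
  (0,2): δ = 0.61°  ✓
  (0,3): δ = 63.08°  ✓
  (0,4): δ = 131.21°  ·
  (1,2): δ = 88.68°  ·
  (1,3): δ = 26.22°  ✓
  (1,4): δ = 41.92°  ✓
  (2,3): δ = 117.53°  ·
  (2,4): δ = 49.40°  ✓
  (3,4): δ = 111.86°  ·
antipodal pairs: 5

count = 5; pairs: (0,2), (0,3), (1,3), (1,4), (2,4)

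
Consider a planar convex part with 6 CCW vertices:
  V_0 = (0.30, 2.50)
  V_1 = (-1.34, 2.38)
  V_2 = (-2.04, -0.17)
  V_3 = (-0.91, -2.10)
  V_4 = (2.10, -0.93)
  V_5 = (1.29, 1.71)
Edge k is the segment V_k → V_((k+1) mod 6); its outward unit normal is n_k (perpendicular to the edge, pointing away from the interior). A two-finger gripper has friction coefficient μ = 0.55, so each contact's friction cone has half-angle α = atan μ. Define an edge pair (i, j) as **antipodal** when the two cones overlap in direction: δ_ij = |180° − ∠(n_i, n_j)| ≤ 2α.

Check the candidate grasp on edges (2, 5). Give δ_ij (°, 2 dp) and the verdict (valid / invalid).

δ = 21.06°, valid

α = atan 0.55 = 28.81°;  2α = 57.62°
edge 2: e_2 = (+1.13, -1.93);  n_2 = (-0.8630, -0.5053)
edge 5: e_5 = (-0.99, +0.79);  n_5 = (+0.6237, +0.7816)
∠(n_2, n_5) = 158.94°
δ = |180° − 158.94°| = 21.06°
21.06° ≤ 2α = 57.62°  →  valid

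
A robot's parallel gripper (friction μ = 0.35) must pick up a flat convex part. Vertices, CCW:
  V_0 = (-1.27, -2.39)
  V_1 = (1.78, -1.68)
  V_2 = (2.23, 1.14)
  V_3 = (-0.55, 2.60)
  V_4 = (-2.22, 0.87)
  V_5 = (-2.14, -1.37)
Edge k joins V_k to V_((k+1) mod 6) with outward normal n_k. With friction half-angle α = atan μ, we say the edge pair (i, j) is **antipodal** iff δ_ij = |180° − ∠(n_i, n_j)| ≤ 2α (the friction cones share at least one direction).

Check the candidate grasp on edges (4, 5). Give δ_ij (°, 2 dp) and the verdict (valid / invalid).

δ = 141.58°, invalid

α = atan 0.35 = 19.29°;  2α = 38.58°
edge 4: e_4 = (+0.08, -2.24);  n_4 = (-0.9994, -0.0357)
edge 5: e_5 = (+0.87, -1.02);  n_5 = (-0.7608, -0.6489)
∠(n_4, n_5) = 38.42°
δ = |180° − 38.42°| = 141.58°
141.58° > 2α = 38.58°  →  invalid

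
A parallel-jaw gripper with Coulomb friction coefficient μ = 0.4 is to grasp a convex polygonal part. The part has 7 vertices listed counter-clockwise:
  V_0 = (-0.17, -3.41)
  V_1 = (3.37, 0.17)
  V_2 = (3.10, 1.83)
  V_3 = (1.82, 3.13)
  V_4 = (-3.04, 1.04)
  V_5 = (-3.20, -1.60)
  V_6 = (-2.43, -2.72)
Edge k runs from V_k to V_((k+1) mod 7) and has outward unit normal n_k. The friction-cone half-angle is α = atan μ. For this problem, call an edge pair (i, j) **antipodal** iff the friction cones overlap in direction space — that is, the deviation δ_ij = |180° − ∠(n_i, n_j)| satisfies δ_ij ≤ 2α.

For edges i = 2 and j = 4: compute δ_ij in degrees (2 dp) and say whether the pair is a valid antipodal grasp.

α = atan 0.4 = 21.80°;  2α = 43.60°
edge 2: e_2 = (-1.28, +1.30);  n_2 = (+0.7126, +0.7016)
edge 4: e_4 = (-0.16, -2.64);  n_4 = (-0.9982, +0.0605)
∠(n_2, n_4) = 131.98°
δ = |180° − 131.98°| = 48.02°
48.02° > 2α = 43.60°  →  invalid

δ = 48.02°, invalid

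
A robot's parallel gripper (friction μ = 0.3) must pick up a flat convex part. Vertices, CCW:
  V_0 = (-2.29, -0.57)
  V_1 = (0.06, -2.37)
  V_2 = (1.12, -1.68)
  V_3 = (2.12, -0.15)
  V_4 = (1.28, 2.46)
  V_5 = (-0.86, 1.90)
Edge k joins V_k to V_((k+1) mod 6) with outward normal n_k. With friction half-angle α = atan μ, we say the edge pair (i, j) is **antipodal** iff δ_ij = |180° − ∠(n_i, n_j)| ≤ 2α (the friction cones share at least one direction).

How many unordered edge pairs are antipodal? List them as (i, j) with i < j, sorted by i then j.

α = atan 0.3 = 16.70°;  2α = 33.40°
n_0 = (-0.6081, -0.7939)
n_1 = (+0.5455, -0.8381)
n_2 = (+0.8371, -0.5471)
n_3 = (+0.9519, +0.3064)
n_4 = (-0.2532, +0.9674)
n_5 = (-0.8654, +0.5010)
  (0,1): δ = 109.49°  ·
  (0,2): δ = 85.72°  ·
  (0,3): δ = 34.71°  ·
  (0,4): δ = 52.12°  ·
  (0,5): δ = 97.38°  ·
  (1,2): δ = 156.23°  ·
  (1,3): δ = 105.22°  ·
  (1,4): δ = 18.40°  ✓
  (1,5): δ = 26.87°  ✓
  (2,3): δ = 128.99°  ·
  (2,4): δ = 42.17°  ·
  (2,5): δ = 3.10°  ✓
  (3,4): δ = 93.18°  ·
  (3,5): δ = 47.91°  ·
  (4,5): δ = 134.73°  ·
antipodal pairs: 3

count = 3; pairs: (1,4), (1,5), (2,5)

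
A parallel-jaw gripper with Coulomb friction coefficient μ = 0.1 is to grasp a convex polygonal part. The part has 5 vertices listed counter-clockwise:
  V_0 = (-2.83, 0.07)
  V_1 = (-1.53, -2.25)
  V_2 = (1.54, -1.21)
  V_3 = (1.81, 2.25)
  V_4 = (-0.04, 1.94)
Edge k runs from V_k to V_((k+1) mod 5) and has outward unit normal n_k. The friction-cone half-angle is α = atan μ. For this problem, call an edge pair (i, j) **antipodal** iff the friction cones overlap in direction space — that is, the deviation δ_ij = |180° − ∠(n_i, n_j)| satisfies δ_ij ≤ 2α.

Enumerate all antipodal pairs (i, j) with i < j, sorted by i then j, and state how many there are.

α = atan 0.1 = 5.71°;  2α = 11.42°
n_0 = (-0.8724, -0.4888)
n_1 = (+0.3209, -0.9471)
n_2 = (+0.9970, -0.0778)
n_3 = (-0.1653, +0.9862)
n_4 = (-0.5568, +0.8307)
  (0,1): δ = 100.55°  ·
  (0,2): δ = 33.73°  ·
  (0,3): δ = 70.25°  ·
  (0,4): δ = 94.57°  ·
  (1,2): δ = 113.18°  ·
  (1,3): δ = 9.20°  ✓
  (1,4): δ = 15.12°  ·
  (2,3): δ = 76.03°  ·
  (2,4): δ = 51.71°  ·
  (3,4): δ = 155.68°  ·
antipodal pairs: 1

count = 1; pairs: (1,3)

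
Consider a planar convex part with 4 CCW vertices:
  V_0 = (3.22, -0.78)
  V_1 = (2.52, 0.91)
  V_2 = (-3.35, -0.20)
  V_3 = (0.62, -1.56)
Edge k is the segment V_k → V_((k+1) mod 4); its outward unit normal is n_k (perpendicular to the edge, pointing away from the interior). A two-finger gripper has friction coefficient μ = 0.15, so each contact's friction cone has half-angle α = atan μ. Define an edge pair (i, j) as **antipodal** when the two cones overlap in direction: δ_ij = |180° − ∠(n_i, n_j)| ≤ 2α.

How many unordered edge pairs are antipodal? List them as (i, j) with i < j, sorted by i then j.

count = 1; pairs: (1,3)

α = atan 0.15 = 8.53°;  2α = 17.06°
n_0 = (+0.9239, +0.3827)
n_1 = (-0.1858, +0.9826)
n_2 = (-0.3241, -0.9460)
n_3 = (+0.2873, -0.9578)
  (0,1): δ = 101.79°  ·
  (0,2): δ = 48.59°  ·
  (0,3): δ = 84.20°  ·
  (1,2): δ = 29.62°  ·
  (1,3): δ = 5.99°  ✓
  (2,3): δ = 144.39°  ·
antipodal pairs: 1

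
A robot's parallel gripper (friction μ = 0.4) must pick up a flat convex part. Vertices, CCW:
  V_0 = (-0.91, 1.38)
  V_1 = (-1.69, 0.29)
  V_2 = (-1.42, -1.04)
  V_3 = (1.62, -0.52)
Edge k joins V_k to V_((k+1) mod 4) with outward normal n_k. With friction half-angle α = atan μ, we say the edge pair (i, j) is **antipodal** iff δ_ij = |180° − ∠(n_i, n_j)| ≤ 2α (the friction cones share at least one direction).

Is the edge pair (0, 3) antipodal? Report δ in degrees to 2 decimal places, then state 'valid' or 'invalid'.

α = atan 0.4 = 21.80°;  2α = 43.60°
edge 0: e_0 = (-0.78, -1.09);  n_0 = (-0.8132, +0.5819)
edge 3: e_3 = (-2.53, +1.90);  n_3 = (+0.6005, +0.7996)
∠(n_0, n_3) = 91.32°
δ = |180° − 91.32°| = 88.68°
88.68° > 2α = 43.60°  →  invalid

δ = 88.68°, invalid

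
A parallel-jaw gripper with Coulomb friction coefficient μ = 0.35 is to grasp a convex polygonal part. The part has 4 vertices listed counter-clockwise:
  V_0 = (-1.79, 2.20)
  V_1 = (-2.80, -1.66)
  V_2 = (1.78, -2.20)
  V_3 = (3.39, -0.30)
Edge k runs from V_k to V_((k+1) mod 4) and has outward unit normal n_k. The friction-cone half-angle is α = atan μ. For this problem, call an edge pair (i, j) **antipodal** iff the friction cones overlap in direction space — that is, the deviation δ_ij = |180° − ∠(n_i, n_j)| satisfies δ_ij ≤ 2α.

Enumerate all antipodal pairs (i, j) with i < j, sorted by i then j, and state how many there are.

count = 2; pairs: (0,2), (1,3)

α = atan 0.35 = 19.29°;  2α = 38.58°
n_0 = (-0.9674, +0.2531)
n_1 = (-0.1171, -0.9931)
n_2 = (+0.7629, -0.6465)
n_3 = (+0.4347, +0.9006)
  (0,1): δ = 82.06°  ·
  (0,2): δ = 25.61°  ✓
  (0,3): δ = 78.90°  ·
  (1,2): δ = 123.55°  ·
  (1,3): δ = 19.04°  ✓
  (2,3): δ = 75.49°  ·
antipodal pairs: 2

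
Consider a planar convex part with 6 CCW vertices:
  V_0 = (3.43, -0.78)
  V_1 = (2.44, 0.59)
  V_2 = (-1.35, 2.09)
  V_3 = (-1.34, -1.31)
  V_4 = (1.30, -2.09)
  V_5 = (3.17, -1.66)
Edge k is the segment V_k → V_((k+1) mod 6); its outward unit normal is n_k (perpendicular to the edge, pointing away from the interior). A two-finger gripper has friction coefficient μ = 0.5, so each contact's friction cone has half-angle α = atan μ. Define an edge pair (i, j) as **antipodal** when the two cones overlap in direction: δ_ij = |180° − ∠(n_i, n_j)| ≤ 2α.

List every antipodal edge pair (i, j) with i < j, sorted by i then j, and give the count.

α = atan 0.5 = 26.57°;  2α = 53.13°
n_0 = (+0.8105, +0.5857)
n_1 = (+0.3680, +0.9298)
n_2 = (-1.0000, -0.0029)
n_3 = (-0.2833, -0.9590)
n_4 = (+0.2241, -0.9746)
n_5 = (+0.9590, -0.2833)
  (0,1): δ = 147.45°  ·
  (0,2): δ = 35.68°  ✓
  (0,3): δ = 37.69°  ✓
  (0,4): δ = 67.10°  ·
  (0,5): δ = 127.69°  ·
  (1,2): δ = 68.24°  ·
  (1,3): δ = 5.13°  ✓
  (1,4): δ = 34.54°  ✓
  (1,5): δ = 95.13°  ·
  (2,3): δ = 106.63°  ·
  (2,4): δ = 77.22°  ·
  (2,5): δ = 16.63°  ✓
  (3,4): δ = 150.59°  ·
  (3,5): δ = 90.00°  ·
  (4,5): δ = 119.41°  ·
antipodal pairs: 5

count = 5; pairs: (0,2), (0,3), (1,3), (1,4), (2,5)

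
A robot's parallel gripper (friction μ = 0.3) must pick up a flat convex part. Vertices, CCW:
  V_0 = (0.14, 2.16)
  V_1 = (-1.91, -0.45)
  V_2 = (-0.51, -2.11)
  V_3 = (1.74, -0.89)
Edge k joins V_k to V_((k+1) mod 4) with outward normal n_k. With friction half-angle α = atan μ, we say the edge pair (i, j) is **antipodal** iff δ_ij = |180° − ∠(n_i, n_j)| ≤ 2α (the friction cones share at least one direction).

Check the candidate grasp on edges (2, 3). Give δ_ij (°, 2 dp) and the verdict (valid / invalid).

δ = 90.79°, invalid

α = atan 0.3 = 16.70°;  2α = 33.40°
edge 2: e_2 = (+2.25, +1.22);  n_2 = (+0.4767, -0.8791)
edge 3: e_3 = (-1.60, +3.05);  n_3 = (+0.8855, +0.4645)
∠(n_2, n_3) = 89.21°
δ = |180° − 89.21°| = 90.79°
90.79° > 2α = 33.40°  →  invalid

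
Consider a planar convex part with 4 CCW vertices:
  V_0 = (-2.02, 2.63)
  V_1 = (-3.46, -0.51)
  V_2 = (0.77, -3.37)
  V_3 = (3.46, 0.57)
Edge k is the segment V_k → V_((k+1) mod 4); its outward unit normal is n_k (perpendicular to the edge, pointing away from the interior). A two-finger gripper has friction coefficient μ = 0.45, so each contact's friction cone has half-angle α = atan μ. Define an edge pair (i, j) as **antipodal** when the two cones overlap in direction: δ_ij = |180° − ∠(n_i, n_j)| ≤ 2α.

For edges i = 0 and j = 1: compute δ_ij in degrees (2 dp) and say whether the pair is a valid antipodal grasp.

δ = 99.43°, invalid

α = atan 0.45 = 24.23°;  2α = 48.46°
edge 0: e_0 = (-1.44, -3.14);  n_0 = (-0.9090, +0.4169)
edge 1: e_1 = (+4.23, -2.86);  n_1 = (-0.5601, -0.8284)
∠(n_0, n_1) = 80.57°
δ = |180° − 80.57°| = 99.43°
99.43° > 2α = 48.46°  →  invalid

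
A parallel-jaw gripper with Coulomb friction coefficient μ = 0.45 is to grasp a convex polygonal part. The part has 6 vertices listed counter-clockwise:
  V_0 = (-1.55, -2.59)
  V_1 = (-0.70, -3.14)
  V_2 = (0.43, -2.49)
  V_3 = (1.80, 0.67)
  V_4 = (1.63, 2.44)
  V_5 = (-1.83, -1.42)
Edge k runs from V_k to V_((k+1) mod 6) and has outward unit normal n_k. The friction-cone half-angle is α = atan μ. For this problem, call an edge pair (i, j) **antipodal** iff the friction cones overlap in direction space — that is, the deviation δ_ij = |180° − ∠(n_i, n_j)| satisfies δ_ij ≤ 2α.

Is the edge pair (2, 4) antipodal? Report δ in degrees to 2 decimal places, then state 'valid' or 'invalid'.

α = atan 0.45 = 24.23°;  2α = 48.46°
edge 2: e_2 = (+1.37, +3.16);  n_2 = (+0.9175, -0.3978)
edge 4: e_4 = (-3.46, -3.86);  n_4 = (-0.7446, +0.6675)
∠(n_2, n_4) = 161.57°
δ = |180° − 161.57°| = 18.43°
18.43° ≤ 2α = 48.46°  →  valid

δ = 18.43°, valid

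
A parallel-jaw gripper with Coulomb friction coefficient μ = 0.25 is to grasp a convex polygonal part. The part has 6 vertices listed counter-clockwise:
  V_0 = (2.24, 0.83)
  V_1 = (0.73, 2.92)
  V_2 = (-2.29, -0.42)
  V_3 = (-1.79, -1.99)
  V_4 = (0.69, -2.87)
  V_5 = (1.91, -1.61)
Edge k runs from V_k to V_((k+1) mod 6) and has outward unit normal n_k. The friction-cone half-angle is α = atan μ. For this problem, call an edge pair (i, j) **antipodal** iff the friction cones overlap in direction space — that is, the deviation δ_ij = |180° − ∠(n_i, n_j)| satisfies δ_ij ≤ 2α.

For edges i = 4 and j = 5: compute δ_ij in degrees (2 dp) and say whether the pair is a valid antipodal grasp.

δ = 143.63°, invalid

α = atan 0.25 = 14.04°;  2α = 28.07°
edge 4: e_4 = (+1.22, +1.26);  n_4 = (+0.7184, -0.6956)
edge 5: e_5 = (+0.33, +2.44);  n_5 = (+0.9910, -0.1340)
∠(n_4, n_5) = 36.37°
δ = |180° − 36.37°| = 143.63°
143.63° > 2α = 28.07°  →  invalid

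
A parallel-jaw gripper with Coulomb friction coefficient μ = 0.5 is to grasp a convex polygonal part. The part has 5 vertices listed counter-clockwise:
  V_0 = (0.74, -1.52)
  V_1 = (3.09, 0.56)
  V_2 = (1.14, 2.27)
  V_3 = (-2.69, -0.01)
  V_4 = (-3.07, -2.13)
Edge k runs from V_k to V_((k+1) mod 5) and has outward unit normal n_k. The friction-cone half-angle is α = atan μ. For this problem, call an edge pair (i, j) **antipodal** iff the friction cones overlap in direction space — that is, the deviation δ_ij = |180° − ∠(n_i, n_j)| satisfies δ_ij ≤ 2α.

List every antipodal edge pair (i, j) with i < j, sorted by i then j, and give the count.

α = atan 0.5 = 26.57°;  2α = 53.13°
n_0 = (+0.6628, -0.7488)
n_1 = (+0.6593, +0.7519)
n_2 = (-0.5115, +0.8593)
n_3 = (-0.9843, +0.1764)
n_4 = (+0.1581, -0.9874)
  (0,1): δ = 82.76°  ·
  (0,2): δ = 10.75°  ✓
  (0,3): δ = 38.33°  ✓
  (0,4): δ = 147.58°  ·
  (1,2): δ = 107.99°  ·
  (1,3): δ = 58.91°  ·
  (1,4): δ = 50.34°  ✓
  (2,3): δ = 130.93°  ·
  (2,4): δ = 21.67°  ✓
  (3,4): δ = 70.74°  ·
antipodal pairs: 4

count = 4; pairs: (0,2), (0,3), (1,4), (2,4)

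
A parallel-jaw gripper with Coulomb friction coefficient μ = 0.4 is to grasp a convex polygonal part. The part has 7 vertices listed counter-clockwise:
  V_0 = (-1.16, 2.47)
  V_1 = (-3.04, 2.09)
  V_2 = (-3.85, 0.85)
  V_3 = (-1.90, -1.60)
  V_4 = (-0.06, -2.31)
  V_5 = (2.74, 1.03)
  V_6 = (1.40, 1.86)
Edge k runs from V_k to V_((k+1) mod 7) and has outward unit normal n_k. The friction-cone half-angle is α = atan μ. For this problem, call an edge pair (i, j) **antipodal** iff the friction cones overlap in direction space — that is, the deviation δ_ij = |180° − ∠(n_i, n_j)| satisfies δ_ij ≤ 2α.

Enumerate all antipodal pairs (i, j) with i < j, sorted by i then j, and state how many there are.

α = atan 0.4 = 21.80°;  2α = 43.60°
n_0 = (-0.1981, +0.9802)
n_1 = (-0.8372, +0.5469)
n_2 = (-0.7824, -0.6227)
n_3 = (-0.3600, -0.9330)
n_4 = (+0.7663, -0.6424)
n_5 = (+0.5266, +0.8501)
n_6 = (+0.2318, +0.9728)
  (0,1): δ = 134.58°  ·
  (0,2): δ = 62.91°  ·
  (0,3): δ = 32.53°  ✓
  (0,4): δ = 38.60°  ✓
  (0,5): δ = 136.80°  ·
  (0,6): δ = 155.17°  ·
  (1,2): δ = 108.33°  ·
  (1,3): δ = 77.95°  ·
  (1,4): δ = 6.82°  ✓
  (1,5): δ = 91.38°  ·
  (1,6): δ = 109.75°  ·
  (2,3): δ = 149.62°  ·
  (2,4): δ = 78.49°  ·
  (2,5): δ = 19.71°  ✓
  (2,6): δ = 38.08°  ✓
  (3,4): δ = 108.87°  ·
  (3,5): δ = 10.67°  ✓
  (3,6): δ = 7.70°  ✓
  (4,5): δ = 81.80°  ·
  (4,6): δ = 63.43°  ·
  (5,6): δ = 161.63°  ·
antipodal pairs: 7

count = 7; pairs: (0,3), (0,4), (1,4), (2,5), (2,6), (3,5), (3,6)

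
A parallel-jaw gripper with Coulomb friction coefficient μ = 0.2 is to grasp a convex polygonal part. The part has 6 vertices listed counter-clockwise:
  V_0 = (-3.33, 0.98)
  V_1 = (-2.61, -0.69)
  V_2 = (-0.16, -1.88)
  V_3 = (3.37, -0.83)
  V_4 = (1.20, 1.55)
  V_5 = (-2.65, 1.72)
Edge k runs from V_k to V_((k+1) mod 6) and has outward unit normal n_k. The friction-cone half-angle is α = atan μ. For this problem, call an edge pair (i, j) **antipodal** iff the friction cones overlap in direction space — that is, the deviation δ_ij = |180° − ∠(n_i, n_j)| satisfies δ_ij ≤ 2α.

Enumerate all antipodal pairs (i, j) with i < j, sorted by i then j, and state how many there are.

count = 3; pairs: (0,3), (1,3), (2,4)

α = atan 0.2 = 11.31°;  2α = 22.62°
n_0 = (-0.9183, -0.3959)
n_1 = (-0.4369, -0.8995)
n_2 = (+0.2851, -0.9585)
n_3 = (+0.7390, +0.6738)
n_4 = (+0.0441, +0.9990)
n_5 = (-0.7363, +0.6766)
  (0,1): δ = 139.23°  ·
  (0,2): δ = 96.76°  ·
  (0,3): δ = 19.03°  ✓
  (0,4): δ = 64.15°  ·
  (0,5): δ = 114.10°  ·
  (1,2): δ = 137.53°  ·
  (1,3): δ = 21.74°  ✓
  (1,4): δ = 23.38°  ·
  (1,5): δ = 73.33°  ·
  (2,3): δ = 64.21°  ·
  (2,4): δ = 19.09°  ✓
  (2,5): δ = 30.85°  ·
  (3,4): δ = 134.89°  ·
  (3,5): δ = 84.94°  ·
  (4,5): δ = 130.05°  ·
antipodal pairs: 3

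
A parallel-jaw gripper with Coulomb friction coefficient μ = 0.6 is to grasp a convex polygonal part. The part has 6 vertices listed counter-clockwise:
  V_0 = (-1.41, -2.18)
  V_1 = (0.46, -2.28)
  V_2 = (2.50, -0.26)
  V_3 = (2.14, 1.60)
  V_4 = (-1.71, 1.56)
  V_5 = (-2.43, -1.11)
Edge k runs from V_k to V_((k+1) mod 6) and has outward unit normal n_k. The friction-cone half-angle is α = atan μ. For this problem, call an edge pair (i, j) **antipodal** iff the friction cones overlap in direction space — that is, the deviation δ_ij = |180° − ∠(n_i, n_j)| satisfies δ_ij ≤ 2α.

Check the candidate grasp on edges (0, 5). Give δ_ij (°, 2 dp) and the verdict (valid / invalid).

α = atan 0.6 = 30.96°;  2α = 61.93°
edge 0: e_0 = (+1.87, -0.10);  n_0 = (-0.0534, -0.9986)
edge 5: e_5 = (+1.02, -1.07);  n_5 = (-0.7238, -0.6900)
∠(n_0, n_5) = 43.31°
δ = |180° − 43.31°| = 136.69°
136.69° > 2α = 61.93°  →  invalid

δ = 136.69°, invalid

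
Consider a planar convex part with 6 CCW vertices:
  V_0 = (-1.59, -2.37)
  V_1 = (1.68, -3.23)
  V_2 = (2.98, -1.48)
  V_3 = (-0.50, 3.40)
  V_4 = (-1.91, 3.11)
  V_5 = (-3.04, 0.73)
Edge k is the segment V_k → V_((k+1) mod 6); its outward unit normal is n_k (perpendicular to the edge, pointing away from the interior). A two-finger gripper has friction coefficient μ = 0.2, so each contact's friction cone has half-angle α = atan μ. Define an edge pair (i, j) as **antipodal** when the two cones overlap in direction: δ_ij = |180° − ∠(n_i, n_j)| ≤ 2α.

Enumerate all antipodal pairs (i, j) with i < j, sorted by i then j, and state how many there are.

count = 2; pairs: (1,4), (2,5)

α = atan 0.2 = 11.31°;  2α = 22.62°
n_0 = (-0.2543, -0.9671)
n_1 = (+0.8027, -0.5963)
n_2 = (+0.8142, +0.5806)
n_3 = (-0.2015, +0.9795)
n_4 = (-0.9034, +0.4289)
n_5 = (-0.9058, -0.4237)
  (0,1): δ = 111.87°  ·
  (0,2): δ = 39.77°  ·
  (0,3): δ = 26.36°  ·
  (0,4): δ = 79.34°  ·
  (0,5): δ = 129.80°  ·
  (1,2): δ = 107.90°  ·
  (1,3): δ = 41.77°  ·
  (1,4): δ = 11.21°  ✓
  (1,5): δ = 61.67°  ·
  (2,3): δ = 113.87°  ·
  (2,4): δ = 60.89°  ·
  (2,5): δ = 10.43°  ✓
  (3,4): δ = 127.02°  ·
  (3,5): δ = 76.55°  ·
  (4,5): δ = 129.53°  ·
antipodal pairs: 2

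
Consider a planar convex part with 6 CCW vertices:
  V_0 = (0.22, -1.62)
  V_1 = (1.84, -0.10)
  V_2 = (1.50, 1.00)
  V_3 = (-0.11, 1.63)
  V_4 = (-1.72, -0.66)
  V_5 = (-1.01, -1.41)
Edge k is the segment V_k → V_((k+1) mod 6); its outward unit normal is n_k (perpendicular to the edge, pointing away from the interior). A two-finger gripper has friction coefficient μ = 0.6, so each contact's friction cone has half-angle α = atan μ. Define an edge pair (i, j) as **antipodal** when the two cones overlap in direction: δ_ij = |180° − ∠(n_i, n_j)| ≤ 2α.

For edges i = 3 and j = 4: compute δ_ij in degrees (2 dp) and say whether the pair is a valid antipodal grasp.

α = atan 0.6 = 30.96°;  2α = 61.93°
edge 3: e_3 = (-1.61, -2.29);  n_3 = (-0.8181, +0.5751)
edge 4: e_4 = (+0.71, -0.75);  n_4 = (-0.7262, -0.6875)
∠(n_3, n_4) = 78.54°
δ = |180° − 78.54°| = 101.46°
101.46° > 2α = 61.93°  →  invalid

δ = 101.46°, invalid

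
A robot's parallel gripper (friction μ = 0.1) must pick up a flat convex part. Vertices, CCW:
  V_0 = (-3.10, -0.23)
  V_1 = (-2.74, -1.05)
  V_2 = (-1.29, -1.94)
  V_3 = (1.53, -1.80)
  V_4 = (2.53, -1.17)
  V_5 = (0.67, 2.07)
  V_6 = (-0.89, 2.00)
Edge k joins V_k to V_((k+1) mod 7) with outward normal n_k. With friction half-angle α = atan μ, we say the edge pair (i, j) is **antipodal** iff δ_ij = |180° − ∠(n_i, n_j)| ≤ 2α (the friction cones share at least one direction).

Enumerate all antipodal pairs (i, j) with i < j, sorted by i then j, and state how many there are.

α = atan 0.1 = 5.71°;  2α = 11.42°
n_0 = (-0.9156, -0.4020)
n_1 = (-0.5231, -0.8523)
n_2 = (+0.0496, -0.9988)
n_3 = (+0.5330, -0.8461)
n_4 = (+0.8673, +0.4979)
n_5 = (-0.0448, +0.9990)
n_6 = (-0.7103, +0.7039)
  (0,1): δ = 145.24°  ·
  (0,2): δ = 110.86°  ·
  (0,3): δ = 81.49°  ·
  (0,4): δ = 6.16°  ✓
  (0,5): δ = 68.87°  ·
  (0,6): δ = 111.56°  ·
  (1,2): δ = 145.62°  ·
  (1,3): δ = 116.25°  ·
  (1,4): δ = 28.60°  ·
  (1,5): δ = 34.11°  ·
  (1,6): δ = 76.80°  ·
  (2,3): δ = 150.63°  ·
  (2,4): δ = 62.98°  ·
  (2,5): δ = 0.27°  ✓
  (2,6): δ = 42.42°  ·
  (3,4): δ = 92.35°  ·
  (3,5): δ = 29.64°  ·
  (3,6): δ = 13.05°  ·
  (4,5): δ = 117.29°  ·
  (4,6): δ = 74.60°  ·
  (5,6): δ = 137.31°  ·
antipodal pairs: 2

count = 2; pairs: (0,4), (2,5)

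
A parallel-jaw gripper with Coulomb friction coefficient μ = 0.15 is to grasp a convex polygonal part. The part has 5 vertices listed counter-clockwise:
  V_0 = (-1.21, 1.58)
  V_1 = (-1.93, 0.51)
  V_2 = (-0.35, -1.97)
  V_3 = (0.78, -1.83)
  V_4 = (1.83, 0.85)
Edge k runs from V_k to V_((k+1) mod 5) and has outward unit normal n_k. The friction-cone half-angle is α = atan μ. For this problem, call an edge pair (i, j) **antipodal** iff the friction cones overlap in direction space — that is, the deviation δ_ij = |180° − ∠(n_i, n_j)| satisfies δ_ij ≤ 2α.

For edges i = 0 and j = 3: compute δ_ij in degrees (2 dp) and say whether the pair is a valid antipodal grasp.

δ = 12.54°, valid

α = atan 0.15 = 8.53°;  2α = 17.06°
edge 0: e_0 = (-0.72, -1.07);  n_0 = (-0.8297, +0.5583)
edge 3: e_3 = (+1.05, +2.68);  n_3 = (+0.9311, -0.3648)
∠(n_0, n_3) = 167.46°
δ = |180° − 167.46°| = 12.54°
12.54° ≤ 2α = 17.06°  →  valid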